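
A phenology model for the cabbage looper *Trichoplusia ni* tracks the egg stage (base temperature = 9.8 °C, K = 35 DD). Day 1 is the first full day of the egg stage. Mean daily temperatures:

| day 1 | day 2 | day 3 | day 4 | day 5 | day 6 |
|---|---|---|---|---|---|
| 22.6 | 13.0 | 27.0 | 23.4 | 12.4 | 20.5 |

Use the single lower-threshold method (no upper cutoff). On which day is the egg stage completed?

Daily DD above 9.8 °C: 12.8, 3.2, 17.2, 13.6, 2.6, 10.7.
Cumulative: 12.8, 16.0, 33.2, 46.8, 49.4, 60.1.
The total first reaches 35 DD on day 4.

day 4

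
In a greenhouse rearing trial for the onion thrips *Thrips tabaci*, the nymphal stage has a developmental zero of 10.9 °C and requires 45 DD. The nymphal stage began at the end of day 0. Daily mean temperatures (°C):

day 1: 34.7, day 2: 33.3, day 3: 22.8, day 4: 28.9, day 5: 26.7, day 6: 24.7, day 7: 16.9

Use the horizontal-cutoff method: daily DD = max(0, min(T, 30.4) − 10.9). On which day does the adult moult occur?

Daily DD above 10.9 °C (capped at 19.5): 19.5, 19.5, 11.9, 18.0, 15.8, 13.8, 6.0.
Cumulative: 19.5, 39.0, 50.9, 68.9, 84.7, 98.5, 104.5.
The total first reaches 45 DD on day 3.

day 3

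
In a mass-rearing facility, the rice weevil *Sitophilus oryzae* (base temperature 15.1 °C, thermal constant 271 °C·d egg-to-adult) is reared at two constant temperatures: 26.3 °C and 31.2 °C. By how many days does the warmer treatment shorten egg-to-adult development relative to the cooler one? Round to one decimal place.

At 26.3 °C: 271 / (26.3 − 15.1) = 271 / 11.2 = 24.196 d.
At 31.2 °C: 271 / (31.2 − 15.1) = 271 / 16.1 = 16.832 d.
Difference = |24.196 − 16.832| = 7.364 ≈ 7.4 days.

7.4 days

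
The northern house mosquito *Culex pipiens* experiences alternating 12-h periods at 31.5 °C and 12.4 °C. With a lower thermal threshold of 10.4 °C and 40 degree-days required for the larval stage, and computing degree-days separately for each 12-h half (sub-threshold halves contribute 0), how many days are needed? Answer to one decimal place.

3.5 days

Day half: max(0, 31.5 − 10.4) × 0.5 = 21.1 × 0.5 = 10.55 DD.
Night half: max(0, 12.4 − 10.4) × 0.5 = 2.0 × 0.5 = 1.00 DD.
Per 24 h: 11.55 DD/day.
Duration = 40 / 11.55 = 3.463 ≈ 3.5 days.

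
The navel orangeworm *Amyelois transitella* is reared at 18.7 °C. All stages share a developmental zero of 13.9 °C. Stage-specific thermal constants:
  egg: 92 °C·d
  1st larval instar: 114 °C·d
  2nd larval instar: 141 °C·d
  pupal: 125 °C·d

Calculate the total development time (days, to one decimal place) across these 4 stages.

98.3 days

Daily accumulation at 18.7 °C = 18.7 − 13.9 = 4.8 DD/day.
Total K = 92 + 114 + 141 + 125 = 472 DD.
Total duration = 472 / 4.8 = 98.333 ≈ 98.3 days.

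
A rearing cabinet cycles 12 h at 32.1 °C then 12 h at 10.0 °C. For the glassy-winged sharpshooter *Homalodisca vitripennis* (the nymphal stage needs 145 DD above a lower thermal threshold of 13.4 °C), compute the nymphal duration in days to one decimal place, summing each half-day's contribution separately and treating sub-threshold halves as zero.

15.5 days

Day half: max(0, 32.1 − 13.4) × 0.5 = 18.7 × 0.5 = 9.35 DD.
Night half: max(0, 10.0 − 13.4) × 0.5 = 0.0 × 0.5 = 0.00 DD.
Per 24 h: 9.35 DD/day.
Duration = 145 / 9.35 = 15.508 ≈ 15.5 days.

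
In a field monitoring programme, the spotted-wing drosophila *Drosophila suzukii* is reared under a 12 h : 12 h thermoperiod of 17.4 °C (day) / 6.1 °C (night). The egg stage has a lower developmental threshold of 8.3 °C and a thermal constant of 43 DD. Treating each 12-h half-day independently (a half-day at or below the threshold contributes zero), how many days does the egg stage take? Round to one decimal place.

9.5 days

Day half: max(0, 17.4 − 8.3) × 0.5 = 9.1 × 0.5 = 4.55 DD.
Night half: max(0, 6.1 − 8.3) × 0.5 = 0.0 × 0.5 = 0.00 DD.
Per 24 h: 4.55 DD/day.
Duration = 43 / 4.55 = 9.451 ≈ 9.5 days.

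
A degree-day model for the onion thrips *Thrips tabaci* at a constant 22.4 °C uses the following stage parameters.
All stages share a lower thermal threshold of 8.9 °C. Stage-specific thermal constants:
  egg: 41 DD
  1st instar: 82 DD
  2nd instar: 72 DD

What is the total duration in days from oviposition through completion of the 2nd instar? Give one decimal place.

Daily accumulation at 22.4 °C = 22.4 − 8.9 = 13.5 DD/day.
Total K = 41 + 82 + 72 = 195 DD.
Total duration = 195 / 13.5 = 14.444 ≈ 14.4 days.

14.4 days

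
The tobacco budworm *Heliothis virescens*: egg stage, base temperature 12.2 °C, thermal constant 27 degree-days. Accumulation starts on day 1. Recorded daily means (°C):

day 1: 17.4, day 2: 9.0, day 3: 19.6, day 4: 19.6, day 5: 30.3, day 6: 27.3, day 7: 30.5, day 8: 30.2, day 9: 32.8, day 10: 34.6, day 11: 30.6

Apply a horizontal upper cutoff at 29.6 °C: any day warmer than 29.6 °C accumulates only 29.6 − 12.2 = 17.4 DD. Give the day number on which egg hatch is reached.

Daily DD above 12.2 °C (capped at 17.4): 5.2, 0.0, 7.4, 7.4, 17.4, 15.1, 17.4, 17.4, 17.4, 17.4, 17.4.
Cumulative: 5.2, 5.2, 12.6, 20.0, 37.4, 52.5, 69.9, 87.3, 104.7, 122.1, 139.5.
The total first reaches 27 DD on day 5.

day 5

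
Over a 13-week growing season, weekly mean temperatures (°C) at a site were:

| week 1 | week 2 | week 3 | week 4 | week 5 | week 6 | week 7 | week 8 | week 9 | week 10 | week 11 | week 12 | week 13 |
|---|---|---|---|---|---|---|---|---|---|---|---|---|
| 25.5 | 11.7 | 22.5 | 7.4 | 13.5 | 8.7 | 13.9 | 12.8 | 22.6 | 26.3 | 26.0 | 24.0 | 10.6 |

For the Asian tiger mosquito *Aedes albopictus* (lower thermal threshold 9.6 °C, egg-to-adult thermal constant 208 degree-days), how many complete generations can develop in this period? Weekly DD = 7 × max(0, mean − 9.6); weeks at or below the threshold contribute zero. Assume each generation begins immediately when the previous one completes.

Weekly DD (7 × max(0, T̄ − 9.6)): 111.3, 14.7, 90.3, 0.0, 27.3, 0.0, 30.1, 22.4, 91.0, 116.9, 114.8, 100.8, 7.0.
Season total = 726.6 DD.
Complete generations = ⌊726.6 / 208⌋ = 3.

3 generations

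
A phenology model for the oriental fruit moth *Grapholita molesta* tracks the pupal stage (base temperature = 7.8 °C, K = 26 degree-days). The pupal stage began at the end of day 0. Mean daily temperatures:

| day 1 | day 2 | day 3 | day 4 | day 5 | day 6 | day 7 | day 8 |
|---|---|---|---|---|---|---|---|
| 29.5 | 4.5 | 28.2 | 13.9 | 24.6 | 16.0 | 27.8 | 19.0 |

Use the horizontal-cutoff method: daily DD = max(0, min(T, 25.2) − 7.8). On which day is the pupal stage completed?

day 3

Daily DD above 7.8 °C (capped at 17.4): 17.4, 0.0, 17.4, 6.1, 16.8, 8.2, 17.4, 11.2.
Cumulative: 17.4, 17.4, 34.8, 40.9, 57.7, 65.9, 83.3, 94.5.
The total first reaches 26 DD on day 3.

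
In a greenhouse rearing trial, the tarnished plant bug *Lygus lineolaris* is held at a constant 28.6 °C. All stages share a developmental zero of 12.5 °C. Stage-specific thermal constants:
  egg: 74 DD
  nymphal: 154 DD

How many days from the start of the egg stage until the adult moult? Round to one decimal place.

Daily accumulation at 28.6 °C = 28.6 − 12.5 = 16.1 DD/day.
Total K = 74 + 154 = 228 DD.
Total duration = 228 / 16.1 = 14.161 ≈ 14.2 days.

14.2 days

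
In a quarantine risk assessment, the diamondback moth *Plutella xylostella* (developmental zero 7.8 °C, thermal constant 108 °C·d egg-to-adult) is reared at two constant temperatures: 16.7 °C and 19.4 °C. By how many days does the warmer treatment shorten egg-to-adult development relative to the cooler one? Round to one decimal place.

2.8 days

At 16.7 °C: 108 / (16.7 − 7.8) = 108 / 8.9 = 12.135 d.
At 19.4 °C: 108 / (19.4 − 7.8) = 108 / 11.6 = 9.310 d.
Difference = |12.135 − 9.310| = 2.824 ≈ 2.8 days.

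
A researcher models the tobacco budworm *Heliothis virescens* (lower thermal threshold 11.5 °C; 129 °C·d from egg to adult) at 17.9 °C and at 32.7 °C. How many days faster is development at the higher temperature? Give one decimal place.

14.1 days

At 17.9 °C: 129 / (17.9 − 11.5) = 129 / 6.4 = 20.156 d.
At 32.7 °C: 129 / (32.7 − 11.5) = 129 / 21.2 = 6.085 d.
Difference = |20.156 − 6.085| = 14.071 ≈ 14.1 days.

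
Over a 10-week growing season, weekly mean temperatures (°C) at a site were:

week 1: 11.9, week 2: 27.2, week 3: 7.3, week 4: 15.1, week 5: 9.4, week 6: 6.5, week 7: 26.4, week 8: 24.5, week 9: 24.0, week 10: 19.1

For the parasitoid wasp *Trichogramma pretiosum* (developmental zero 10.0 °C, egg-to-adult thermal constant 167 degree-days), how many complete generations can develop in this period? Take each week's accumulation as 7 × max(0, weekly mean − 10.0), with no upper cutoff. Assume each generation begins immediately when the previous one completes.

Weekly DD (7 × max(0, T̄ − 10.0)): 13.3, 120.4, 0.0, 35.7, 0.0, 0.0, 114.8, 101.5, 98.0, 63.7.
Season total = 547.4 DD.
Complete generations = ⌊547.4 / 167⌋ = 3.

3 generations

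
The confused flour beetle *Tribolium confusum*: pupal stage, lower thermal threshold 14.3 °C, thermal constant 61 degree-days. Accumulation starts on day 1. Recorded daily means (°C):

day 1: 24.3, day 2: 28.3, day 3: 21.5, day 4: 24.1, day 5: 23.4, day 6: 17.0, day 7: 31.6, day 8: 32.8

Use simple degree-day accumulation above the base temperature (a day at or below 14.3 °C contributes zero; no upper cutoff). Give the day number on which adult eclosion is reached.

day 7

Daily DD above 14.3 °C: 10.0, 14.0, 7.2, 9.8, 9.1, 2.7, 17.3, 18.5.
Cumulative: 10.0, 24.0, 31.2, 41.0, 50.1, 52.8, 70.1, 88.6.
The total first reaches 61 DD on day 7.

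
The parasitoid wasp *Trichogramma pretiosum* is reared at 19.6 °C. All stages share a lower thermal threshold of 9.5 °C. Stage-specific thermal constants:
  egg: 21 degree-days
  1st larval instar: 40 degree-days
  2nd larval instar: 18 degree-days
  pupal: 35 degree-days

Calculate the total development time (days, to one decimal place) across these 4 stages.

Daily accumulation at 19.6 °C = 19.6 − 9.5 = 10.1 DD/day.
Total K = 21 + 40 + 18 + 35 = 114 DD.
Total duration = 114 / 10.1 = 11.287 ≈ 11.3 days.

11.3 days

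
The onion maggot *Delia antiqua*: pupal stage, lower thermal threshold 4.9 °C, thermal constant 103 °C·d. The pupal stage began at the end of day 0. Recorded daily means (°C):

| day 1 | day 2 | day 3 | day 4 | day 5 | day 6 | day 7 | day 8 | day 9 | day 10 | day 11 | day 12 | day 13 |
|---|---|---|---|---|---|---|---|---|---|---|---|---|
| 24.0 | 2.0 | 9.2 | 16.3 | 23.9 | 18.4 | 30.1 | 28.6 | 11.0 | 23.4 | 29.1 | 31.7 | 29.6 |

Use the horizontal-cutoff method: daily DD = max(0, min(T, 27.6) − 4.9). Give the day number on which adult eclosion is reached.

day 8

Daily DD above 4.9 °C (capped at 22.7): 19.1, 0.0, 4.3, 11.4, 19.0, 13.5, 22.7, 22.7, 6.1, 18.5, 22.7, 22.7, 22.7.
Cumulative: 19.1, 19.1, 23.4, 34.8, 53.8, 67.3, 90.0, 112.7, 118.8, 137.3, 160.0, 182.7, 205.4.
The total first reaches 103 DD on day 8.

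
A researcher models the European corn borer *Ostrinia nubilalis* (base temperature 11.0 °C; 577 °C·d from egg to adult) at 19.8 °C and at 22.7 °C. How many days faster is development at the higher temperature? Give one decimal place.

16.3 days

At 19.8 °C: 577 / (19.8 − 11.0) = 577 / 8.8 = 65.568 d.
At 22.7 °C: 577 / (22.7 − 11.0) = 577 / 11.7 = 49.316 d.
Difference = |65.568 − 49.316| = 16.252 ≈ 16.3 days.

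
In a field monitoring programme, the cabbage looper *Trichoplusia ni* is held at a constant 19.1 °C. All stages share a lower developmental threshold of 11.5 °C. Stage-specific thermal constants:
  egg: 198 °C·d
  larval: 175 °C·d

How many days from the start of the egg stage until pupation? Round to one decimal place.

49.1 days

Daily accumulation at 19.1 °C = 19.1 − 11.5 = 7.6 DD/day.
Total K = 198 + 175 = 373 DD.
Total duration = 373 / 7.6 = 49.079 ≈ 49.1 days.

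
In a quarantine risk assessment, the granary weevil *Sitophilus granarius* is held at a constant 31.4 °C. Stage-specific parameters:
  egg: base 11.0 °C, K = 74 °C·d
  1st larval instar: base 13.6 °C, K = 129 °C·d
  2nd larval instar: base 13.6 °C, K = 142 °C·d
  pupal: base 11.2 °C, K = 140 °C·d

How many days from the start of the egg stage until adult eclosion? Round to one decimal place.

egg: 74 / (31.4 − 11.0) = 74 / 20.4 = 3.627 d.
1st larval instar: 129 / (31.4 − 13.6) = 129 / 17.8 = 7.247 d.
2nd larval instar: 142 / (31.4 − 13.6) = 142 / 17.8 = 7.978 d.
pupal: 140 / (31.4 − 11.2) = 140 / 20.2 = 6.931 d.
Sum = 25.783 ≈ 25.8 days.

25.8 days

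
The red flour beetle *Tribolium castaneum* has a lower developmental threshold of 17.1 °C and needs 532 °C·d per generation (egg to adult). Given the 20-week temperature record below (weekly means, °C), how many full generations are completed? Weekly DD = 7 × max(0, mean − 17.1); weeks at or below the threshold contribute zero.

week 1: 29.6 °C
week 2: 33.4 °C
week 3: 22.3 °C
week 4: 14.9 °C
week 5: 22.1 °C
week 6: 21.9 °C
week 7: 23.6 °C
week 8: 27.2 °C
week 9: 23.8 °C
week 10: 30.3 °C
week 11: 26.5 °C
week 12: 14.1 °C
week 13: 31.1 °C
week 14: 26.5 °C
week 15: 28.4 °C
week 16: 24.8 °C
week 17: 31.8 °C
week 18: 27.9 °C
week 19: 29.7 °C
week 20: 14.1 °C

2 generations

Weekly DD (7 × max(0, T̄ − 17.1)): 87.5, 114.1, 36.4, 0.0, 35.0, 33.6, 45.5, 70.7, 46.9, 92.4, 65.8, 0.0, 98.0, 65.8, 79.1, 53.9, 102.9, 75.6, 88.2, 0.0.
Season total = 1191.4 DD.
Complete generations = ⌊1191.4 / 532⌋ = 2.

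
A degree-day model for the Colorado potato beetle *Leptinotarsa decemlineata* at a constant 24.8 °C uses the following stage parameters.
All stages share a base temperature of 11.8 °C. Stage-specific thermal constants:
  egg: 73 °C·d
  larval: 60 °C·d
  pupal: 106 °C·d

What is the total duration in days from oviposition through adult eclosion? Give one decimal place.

Daily accumulation at 24.8 °C = 24.8 − 11.8 = 13.0 DD/day.
Total K = 73 + 60 + 106 = 239 DD.
Total duration = 239 / 13.0 = 18.385 ≈ 18.4 days.

18.4 days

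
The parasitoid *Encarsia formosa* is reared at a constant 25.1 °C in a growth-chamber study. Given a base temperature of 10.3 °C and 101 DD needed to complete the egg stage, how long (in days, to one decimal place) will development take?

6.8 days

Daily accumulation = 25.1 − 10.3 = 14.8 DD/day.
Duration = 101 / 14.8 = 6.824 ≈ 6.8 days.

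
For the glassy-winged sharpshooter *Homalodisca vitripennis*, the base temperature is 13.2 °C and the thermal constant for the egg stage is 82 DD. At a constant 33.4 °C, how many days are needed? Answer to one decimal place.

4.1 days

Daily accumulation = 33.4 − 13.2 = 20.2 DD/day.
Duration = 82 / 20.2 = 4.059 ≈ 4.1 days.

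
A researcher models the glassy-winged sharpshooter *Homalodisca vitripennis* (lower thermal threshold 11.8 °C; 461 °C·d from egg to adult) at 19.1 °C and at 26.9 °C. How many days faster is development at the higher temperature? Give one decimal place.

32.6 days

At 19.1 °C: 461 / (19.1 − 11.8) = 461 / 7.3 = 63.151 d.
At 26.9 °C: 461 / (26.9 − 11.8) = 461 / 15.1 = 30.530 d.
Difference = |63.151 − 30.530| = 32.621 ≈ 32.6 days.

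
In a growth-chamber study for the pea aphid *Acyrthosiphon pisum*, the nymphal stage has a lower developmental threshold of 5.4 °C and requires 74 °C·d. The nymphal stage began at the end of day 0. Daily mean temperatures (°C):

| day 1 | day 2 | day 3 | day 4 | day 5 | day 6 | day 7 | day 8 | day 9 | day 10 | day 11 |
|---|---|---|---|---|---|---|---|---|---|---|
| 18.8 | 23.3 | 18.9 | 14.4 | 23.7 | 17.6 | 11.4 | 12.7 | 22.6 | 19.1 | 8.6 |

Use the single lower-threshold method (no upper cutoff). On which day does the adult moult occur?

Daily DD above 5.4 °C: 13.4, 17.9, 13.5, 9.0, 18.3, 12.2, 6.0, 7.3, 17.2, 13.7, 3.2.
Cumulative: 13.4, 31.3, 44.8, 53.8, 72.1, 84.3, 90.3, 97.6, 114.8, 128.5, 131.7.
The total first reaches 74 DD on day 6.

day 6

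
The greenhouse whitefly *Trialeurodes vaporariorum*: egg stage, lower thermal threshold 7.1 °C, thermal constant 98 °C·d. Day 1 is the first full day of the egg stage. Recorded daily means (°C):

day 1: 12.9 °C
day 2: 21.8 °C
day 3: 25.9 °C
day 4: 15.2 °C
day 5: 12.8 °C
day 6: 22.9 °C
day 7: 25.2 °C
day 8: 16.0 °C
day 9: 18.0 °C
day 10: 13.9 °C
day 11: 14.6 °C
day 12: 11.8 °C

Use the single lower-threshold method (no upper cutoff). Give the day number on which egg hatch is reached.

Daily DD above 7.1 °C: 5.8, 14.7, 18.8, 8.1, 5.7, 15.8, 18.1, 8.9, 10.9, 6.8, 7.5, 4.7.
Cumulative: 5.8, 20.5, 39.3, 47.4, 53.1, 68.9, 87.0, 95.9, 106.8, 113.6, 121.1, 125.8.
The total first reaches 98 DD on day 9.

day 9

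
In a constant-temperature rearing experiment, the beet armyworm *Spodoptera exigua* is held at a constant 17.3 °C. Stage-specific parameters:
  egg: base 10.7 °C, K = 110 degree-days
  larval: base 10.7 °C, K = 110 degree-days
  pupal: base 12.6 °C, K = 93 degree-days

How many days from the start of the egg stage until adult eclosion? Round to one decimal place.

egg: 110 / (17.3 − 10.7) = 110 / 6.6 = 16.667 d.
larval: 110 / (17.3 − 10.7) = 110 / 6.6 = 16.667 d.
pupal: 93 / (17.3 − 12.6) = 93 / 4.7 = 19.787 d.
Sum = 53.121 ≈ 53.1 days.

53.1 days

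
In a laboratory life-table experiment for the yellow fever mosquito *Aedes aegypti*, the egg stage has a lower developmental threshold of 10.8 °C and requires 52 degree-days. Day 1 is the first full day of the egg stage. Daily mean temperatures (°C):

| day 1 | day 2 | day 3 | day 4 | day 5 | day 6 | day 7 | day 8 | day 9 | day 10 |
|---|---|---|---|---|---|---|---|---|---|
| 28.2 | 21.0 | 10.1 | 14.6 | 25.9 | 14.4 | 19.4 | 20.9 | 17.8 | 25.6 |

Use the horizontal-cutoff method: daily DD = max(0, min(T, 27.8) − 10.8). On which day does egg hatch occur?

Daily DD above 10.8 °C (capped at 17.0): 17.0, 10.2, 0.0, 3.8, 15.1, 3.6, 8.6, 10.1, 7.0, 14.8.
Cumulative: 17.0, 27.2, 27.2, 31.0, 46.1, 49.7, 58.3, 68.4, 75.4, 90.2.
The total first reaches 52 DD on day 7.

day 7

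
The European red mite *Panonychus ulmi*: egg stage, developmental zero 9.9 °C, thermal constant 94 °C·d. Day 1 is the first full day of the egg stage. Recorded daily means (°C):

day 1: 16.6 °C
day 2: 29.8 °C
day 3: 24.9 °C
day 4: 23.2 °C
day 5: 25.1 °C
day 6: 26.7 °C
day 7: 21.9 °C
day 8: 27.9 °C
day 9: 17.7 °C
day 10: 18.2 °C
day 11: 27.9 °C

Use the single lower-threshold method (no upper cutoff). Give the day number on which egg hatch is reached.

Daily DD above 9.9 °C: 6.7, 19.9, 15.0, 13.3, 15.2, 16.8, 12.0, 18.0, 7.8, 8.3, 18.0.
Cumulative: 6.7, 26.6, 41.6, 54.9, 70.1, 86.9, 98.9, 116.9, 124.7, 133.0, 151.0.
The total first reaches 94 DD on day 7.

day 7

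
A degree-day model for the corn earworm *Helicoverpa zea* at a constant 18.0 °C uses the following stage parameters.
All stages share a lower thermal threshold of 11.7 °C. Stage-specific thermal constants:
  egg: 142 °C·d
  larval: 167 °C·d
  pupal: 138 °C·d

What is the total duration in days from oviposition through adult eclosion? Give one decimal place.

Daily accumulation at 18.0 °C = 18.0 − 11.7 = 6.3 DD/day.
Total K = 142 + 167 + 138 = 447 DD.
Total duration = 447 / 6.3 = 70.952 ≈ 71.0 days.

71.0 days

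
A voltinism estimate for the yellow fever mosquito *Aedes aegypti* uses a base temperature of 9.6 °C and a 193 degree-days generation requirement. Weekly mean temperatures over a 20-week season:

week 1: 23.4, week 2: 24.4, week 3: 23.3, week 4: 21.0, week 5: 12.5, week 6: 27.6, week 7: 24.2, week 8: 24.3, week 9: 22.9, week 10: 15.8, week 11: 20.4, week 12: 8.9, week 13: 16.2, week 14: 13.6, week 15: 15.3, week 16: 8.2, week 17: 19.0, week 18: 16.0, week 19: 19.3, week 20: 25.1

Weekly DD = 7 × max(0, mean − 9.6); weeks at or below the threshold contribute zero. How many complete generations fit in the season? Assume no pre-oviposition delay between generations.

6 generations

Weekly DD (7 × max(0, T̄ − 9.6)): 96.6, 103.6, 95.9, 79.8, 20.3, 126.0, 102.2, 102.9, 93.1, 43.4, 75.6, 0.0, 46.2, 28.0, 39.9, 0.0, 65.8, 44.8, 67.9, 108.5.
Season total = 1340.5 DD.
Complete generations = ⌊1340.5 / 193⌋ = 6.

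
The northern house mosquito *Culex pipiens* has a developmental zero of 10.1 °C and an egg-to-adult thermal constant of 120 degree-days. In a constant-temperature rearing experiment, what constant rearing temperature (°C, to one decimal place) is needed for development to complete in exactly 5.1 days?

33.6 °C

Required daily accumulation = 120 / 5.1 = 23.529 DD/day.
T = T_base + 23.529 = 10.1 + 23.529 = 33.629 ≈ 33.6 °C.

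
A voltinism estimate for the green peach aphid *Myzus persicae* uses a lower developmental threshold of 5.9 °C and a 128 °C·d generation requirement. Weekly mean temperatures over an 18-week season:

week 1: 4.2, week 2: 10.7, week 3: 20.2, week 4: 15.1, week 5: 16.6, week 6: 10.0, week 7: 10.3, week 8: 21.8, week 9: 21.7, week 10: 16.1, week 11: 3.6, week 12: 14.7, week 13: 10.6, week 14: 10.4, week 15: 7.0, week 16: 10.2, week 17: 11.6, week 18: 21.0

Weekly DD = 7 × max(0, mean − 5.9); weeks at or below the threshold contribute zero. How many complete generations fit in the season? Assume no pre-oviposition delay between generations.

Weekly DD (7 × max(0, T̄ − 5.9)): 0.0, 33.6, 100.1, 64.4, 74.9, 28.7, 30.8, 111.3, 110.6, 71.4, 0.0, 61.6, 32.9, 31.5, 7.7, 30.1, 39.9, 105.7.
Season total = 935.2 DD.
Complete generations = ⌊935.2 / 128⌋ = 7.

7 generations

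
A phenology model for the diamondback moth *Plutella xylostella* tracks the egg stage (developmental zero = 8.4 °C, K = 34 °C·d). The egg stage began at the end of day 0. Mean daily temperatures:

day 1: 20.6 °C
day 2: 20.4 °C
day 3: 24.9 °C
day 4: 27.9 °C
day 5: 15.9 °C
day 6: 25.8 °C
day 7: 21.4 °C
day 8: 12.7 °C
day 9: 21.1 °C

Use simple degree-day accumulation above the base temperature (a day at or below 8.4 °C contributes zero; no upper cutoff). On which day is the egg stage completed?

day 3

Daily DD above 8.4 °C: 12.2, 12.0, 16.5, 19.5, 7.5, 17.4, 13.0, 4.3, 12.7.
Cumulative: 12.2, 24.2, 40.7, 60.2, 67.7, 85.1, 98.1, 102.4, 115.1.
The total first reaches 34 DD on day 3.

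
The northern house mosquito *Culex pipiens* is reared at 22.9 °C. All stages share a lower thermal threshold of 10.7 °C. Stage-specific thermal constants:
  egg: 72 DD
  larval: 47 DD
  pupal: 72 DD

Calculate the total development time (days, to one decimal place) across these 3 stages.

15.7 days

Daily accumulation at 22.9 °C = 22.9 − 10.7 = 12.2 DD/day.
Total K = 72 + 47 + 72 = 191 DD.
Total duration = 191 / 12.2 = 15.656 ≈ 15.7 days.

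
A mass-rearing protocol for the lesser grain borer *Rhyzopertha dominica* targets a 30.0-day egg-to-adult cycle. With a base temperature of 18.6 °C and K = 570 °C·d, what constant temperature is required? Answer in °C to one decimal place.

Required daily accumulation = 570 / 30.0 = 19.000 DD/day.
T = T_base + 19.000 = 18.6 + 19.000 = 37.600 ≈ 37.6 °C.

37.6 °C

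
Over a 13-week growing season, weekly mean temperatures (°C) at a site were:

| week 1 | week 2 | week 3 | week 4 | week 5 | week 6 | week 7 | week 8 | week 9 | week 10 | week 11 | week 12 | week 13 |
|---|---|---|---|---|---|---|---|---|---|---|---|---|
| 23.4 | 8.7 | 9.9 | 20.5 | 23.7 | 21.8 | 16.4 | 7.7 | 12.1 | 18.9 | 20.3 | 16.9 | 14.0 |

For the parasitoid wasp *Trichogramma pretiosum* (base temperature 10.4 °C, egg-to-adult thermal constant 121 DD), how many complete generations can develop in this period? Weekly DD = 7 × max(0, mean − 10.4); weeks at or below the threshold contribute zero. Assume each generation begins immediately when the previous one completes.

Weekly DD (7 × max(0, T̄ − 10.4)): 91.0, 0.0, 0.0, 70.7, 93.1, 79.8, 42.0, 0.0, 11.9, 59.5, 69.3, 45.5, 25.2.
Season total = 588.0 DD.
Complete generations = ⌊588.0 / 121⌋ = 4.

4 generations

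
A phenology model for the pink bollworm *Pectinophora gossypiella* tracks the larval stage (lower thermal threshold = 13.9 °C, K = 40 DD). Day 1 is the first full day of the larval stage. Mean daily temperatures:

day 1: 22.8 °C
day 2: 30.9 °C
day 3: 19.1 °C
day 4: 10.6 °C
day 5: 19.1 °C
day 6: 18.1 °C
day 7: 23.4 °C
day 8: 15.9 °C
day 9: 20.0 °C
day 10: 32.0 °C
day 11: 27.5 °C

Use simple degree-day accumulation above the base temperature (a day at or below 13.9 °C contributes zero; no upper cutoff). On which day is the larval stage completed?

day 6

Daily DD above 13.9 °C: 8.9, 17.0, 5.2, 0.0, 5.2, 4.2, 9.5, 2.0, 6.1, 18.1, 13.6.
Cumulative: 8.9, 25.9, 31.1, 31.1, 36.3, 40.5, 50.0, 52.0, 58.1, 76.2, 89.8.
The total first reaches 40 DD on day 6.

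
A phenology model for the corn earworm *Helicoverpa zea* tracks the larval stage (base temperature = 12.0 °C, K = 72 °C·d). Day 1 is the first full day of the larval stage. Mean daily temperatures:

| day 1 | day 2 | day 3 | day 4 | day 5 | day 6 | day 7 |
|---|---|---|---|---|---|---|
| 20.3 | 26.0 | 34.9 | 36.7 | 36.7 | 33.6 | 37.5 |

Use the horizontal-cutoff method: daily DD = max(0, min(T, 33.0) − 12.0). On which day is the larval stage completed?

day 5

Daily DD above 12.0 °C (capped at 21.0): 8.3, 14.0, 21.0, 21.0, 21.0, 21.0, 21.0.
Cumulative: 8.3, 22.3, 43.3, 64.3, 85.3, 106.3, 127.3.
The total first reaches 72 DD on day 5.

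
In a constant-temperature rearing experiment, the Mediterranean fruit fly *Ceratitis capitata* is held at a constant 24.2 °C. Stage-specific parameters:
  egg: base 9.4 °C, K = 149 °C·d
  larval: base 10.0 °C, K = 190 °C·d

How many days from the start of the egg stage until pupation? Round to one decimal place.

egg: 149 / (24.2 − 9.4) = 149 / 14.8 = 10.068 d.
larval: 190 / (24.2 − 10.0) = 190 / 14.2 = 13.380 d.
Sum = 23.448 ≈ 23.4 days.

23.4 days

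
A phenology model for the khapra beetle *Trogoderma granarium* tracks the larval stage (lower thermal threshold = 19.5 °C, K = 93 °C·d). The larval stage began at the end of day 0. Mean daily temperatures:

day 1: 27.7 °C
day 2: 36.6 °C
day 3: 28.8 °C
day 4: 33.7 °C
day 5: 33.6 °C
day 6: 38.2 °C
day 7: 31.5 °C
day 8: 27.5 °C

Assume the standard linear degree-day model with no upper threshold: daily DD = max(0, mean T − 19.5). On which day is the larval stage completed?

day 7

Daily DD above 19.5 °C: 8.2, 17.1, 9.3, 14.2, 14.1, 18.7, 12.0, 8.0.
Cumulative: 8.2, 25.3, 34.6, 48.8, 62.9, 81.6, 93.6, 101.6.
The total first reaches 93 DD on day 7.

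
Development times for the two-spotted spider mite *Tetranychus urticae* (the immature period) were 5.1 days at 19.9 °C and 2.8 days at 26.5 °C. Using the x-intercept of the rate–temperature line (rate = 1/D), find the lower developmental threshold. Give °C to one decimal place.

11.9 °C

Linear rate model ⇒ the product D·(T − T_b) is constant across temperatures.
5.1·(19.9 − T_b) = 2.8·(26.5 − T_b)
T_b = (5.1·19.9 − 2.8·26.5) / (5.1 − 2.8) = 27.29 / 2.3 = 11.865 °C ≈ 11.9 °C.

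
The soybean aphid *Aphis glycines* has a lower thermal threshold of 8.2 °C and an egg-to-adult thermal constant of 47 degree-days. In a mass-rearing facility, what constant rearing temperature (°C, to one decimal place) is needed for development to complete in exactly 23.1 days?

10.2 °C

Required daily accumulation = 47 / 23.1 = 2.035 DD/day.
T = T_base + 2.035 = 8.2 + 2.035 = 10.235 ≈ 10.2 °C.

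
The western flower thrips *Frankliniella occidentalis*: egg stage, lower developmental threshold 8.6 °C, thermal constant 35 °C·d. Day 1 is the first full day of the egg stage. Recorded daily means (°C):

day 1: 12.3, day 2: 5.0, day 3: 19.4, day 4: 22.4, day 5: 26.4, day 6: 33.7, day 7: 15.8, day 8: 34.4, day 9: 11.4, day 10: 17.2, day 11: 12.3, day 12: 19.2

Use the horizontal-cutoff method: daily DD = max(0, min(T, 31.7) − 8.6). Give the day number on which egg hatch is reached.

day 5

Daily DD above 8.6 °C (capped at 23.1): 3.7, 0.0, 10.8, 13.8, 17.8, 23.1, 7.2, 23.1, 2.8, 8.6, 3.7, 10.6.
Cumulative: 3.7, 3.7, 14.5, 28.3, 46.1, 69.2, 76.4, 99.5, 102.3, 110.9, 114.6, 125.2.
The total first reaches 35 DD on day 5.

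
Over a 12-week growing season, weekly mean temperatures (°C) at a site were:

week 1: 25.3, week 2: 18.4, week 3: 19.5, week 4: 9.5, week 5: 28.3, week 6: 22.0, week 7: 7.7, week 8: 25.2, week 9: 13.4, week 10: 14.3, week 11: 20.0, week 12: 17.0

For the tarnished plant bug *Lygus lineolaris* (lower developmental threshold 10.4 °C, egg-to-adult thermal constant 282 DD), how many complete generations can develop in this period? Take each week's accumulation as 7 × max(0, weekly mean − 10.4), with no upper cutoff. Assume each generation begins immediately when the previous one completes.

2 generations

Weekly DD (7 × max(0, T̄ − 10.4)): 104.3, 56.0, 63.7, 0.0, 125.3, 81.2, 0.0, 103.6, 21.0, 27.3, 67.2, 46.2.
Season total = 695.8 DD.
Complete generations = ⌊695.8 / 282⌋ = 2.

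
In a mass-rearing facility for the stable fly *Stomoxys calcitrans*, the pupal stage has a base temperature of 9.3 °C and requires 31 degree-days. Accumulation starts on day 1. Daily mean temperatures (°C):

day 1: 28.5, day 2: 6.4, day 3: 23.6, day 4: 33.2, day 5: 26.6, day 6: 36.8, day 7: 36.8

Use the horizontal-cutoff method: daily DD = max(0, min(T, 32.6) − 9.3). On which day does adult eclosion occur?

Daily DD above 9.3 °C (capped at 23.3): 19.2, 0.0, 14.3, 23.3, 17.3, 23.3, 23.3.
Cumulative: 19.2, 19.2, 33.5, 56.8, 74.1, 97.4, 120.7.
The total first reaches 31 DD on day 3.

day 3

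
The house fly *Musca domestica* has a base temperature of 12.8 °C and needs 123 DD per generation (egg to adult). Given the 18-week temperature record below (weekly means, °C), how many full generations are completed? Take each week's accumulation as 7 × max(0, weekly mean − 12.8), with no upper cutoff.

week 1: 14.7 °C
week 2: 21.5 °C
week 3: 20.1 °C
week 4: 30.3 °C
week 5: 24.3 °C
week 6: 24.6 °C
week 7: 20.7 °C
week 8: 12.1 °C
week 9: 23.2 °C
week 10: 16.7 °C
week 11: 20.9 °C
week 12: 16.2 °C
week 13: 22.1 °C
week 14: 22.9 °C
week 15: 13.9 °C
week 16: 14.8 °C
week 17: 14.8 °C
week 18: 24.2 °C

Weekly DD (7 × max(0, T̄ − 12.8)): 13.3, 60.9, 51.1, 122.5, 80.5, 82.6, 55.3, 0.0, 72.8, 27.3, 56.7, 23.8, 65.1, 70.7, 7.7, 14.0, 14.0, 79.8.
Season total = 898.1 DD.
Complete generations = ⌊898.1 / 123⌋ = 7.

7 generations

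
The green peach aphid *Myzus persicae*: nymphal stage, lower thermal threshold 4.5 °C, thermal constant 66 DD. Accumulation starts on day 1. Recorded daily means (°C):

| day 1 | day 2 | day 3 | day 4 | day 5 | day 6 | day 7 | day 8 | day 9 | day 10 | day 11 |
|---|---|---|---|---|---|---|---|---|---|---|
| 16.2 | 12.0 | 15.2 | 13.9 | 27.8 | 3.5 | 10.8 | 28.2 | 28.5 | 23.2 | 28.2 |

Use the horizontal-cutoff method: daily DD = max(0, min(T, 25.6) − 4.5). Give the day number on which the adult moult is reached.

day 7

Daily DD above 4.5 °C (capped at 21.1): 11.7, 7.5, 10.7, 9.4, 21.1, 0.0, 6.3, 21.1, 21.1, 18.7, 21.1.
Cumulative: 11.7, 19.2, 29.9, 39.3, 60.4, 60.4, 66.7, 87.8, 108.9, 127.6, 148.7.
The total first reaches 66 DD on day 7.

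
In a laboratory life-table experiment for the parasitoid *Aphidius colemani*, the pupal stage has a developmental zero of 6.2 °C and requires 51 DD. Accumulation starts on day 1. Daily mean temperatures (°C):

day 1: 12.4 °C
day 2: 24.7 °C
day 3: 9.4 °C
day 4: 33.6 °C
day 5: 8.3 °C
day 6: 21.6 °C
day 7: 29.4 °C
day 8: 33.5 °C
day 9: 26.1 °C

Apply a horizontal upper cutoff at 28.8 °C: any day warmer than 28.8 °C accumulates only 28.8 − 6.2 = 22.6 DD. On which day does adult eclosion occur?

day 5

Daily DD above 6.2 °C (capped at 22.6): 6.2, 18.5, 3.2, 22.6, 2.1, 15.4, 22.6, 22.6, 19.9.
Cumulative: 6.2, 24.7, 27.9, 50.5, 52.6, 68.0, 90.6, 113.2, 133.1.
The total first reaches 51 DD on day 5.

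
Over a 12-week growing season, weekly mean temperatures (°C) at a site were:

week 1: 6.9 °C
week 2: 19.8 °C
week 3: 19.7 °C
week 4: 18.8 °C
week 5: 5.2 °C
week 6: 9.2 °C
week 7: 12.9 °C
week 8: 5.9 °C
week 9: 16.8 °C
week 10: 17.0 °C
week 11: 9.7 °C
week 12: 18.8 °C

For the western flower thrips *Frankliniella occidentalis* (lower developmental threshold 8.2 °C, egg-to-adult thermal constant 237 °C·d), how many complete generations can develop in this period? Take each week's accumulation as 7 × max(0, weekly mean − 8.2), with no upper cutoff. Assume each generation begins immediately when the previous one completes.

2 generations

Weekly DD (7 × max(0, T̄ − 8.2)): 0.0, 81.2, 80.5, 74.2, 0.0, 7.0, 32.9, 0.0, 60.2, 61.6, 10.5, 74.2.
Season total = 482.3 DD.
Complete generations = ⌊482.3 / 237⌋ = 2.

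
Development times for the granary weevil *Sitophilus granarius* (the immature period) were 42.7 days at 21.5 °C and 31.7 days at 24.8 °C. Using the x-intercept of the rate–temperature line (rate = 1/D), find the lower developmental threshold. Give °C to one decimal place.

Linear rate model ⇒ the product D·(T − T_b) is constant across temperatures.
42.7·(21.5 − T_b) = 31.7·(24.8 − T_b)
T_b = (42.7·21.5 − 31.7·24.8) / (42.7 − 31.7) = 131.89 / 11.0 = 11.990 °C ≈ 12.0 °C.

12.0 °C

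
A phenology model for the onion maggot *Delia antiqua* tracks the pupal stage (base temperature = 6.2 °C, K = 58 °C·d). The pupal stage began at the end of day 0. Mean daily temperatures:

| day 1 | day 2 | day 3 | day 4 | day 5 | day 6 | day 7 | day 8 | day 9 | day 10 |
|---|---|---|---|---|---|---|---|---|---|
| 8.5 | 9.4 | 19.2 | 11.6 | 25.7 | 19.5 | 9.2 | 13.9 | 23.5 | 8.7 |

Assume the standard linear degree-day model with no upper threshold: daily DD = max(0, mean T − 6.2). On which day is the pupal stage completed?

Daily DD above 6.2 °C: 2.3, 3.2, 13.0, 5.4, 19.5, 13.3, 3.0, 7.7, 17.3, 2.5.
Cumulative: 2.3, 5.5, 18.5, 23.9, 43.4, 56.7, 59.7, 67.4, 84.7, 87.2.
The total first reaches 58 DD on day 7.

day 7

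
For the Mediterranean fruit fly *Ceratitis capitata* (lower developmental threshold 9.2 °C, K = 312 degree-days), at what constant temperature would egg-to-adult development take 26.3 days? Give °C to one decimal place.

21.1 °C

Required daily accumulation = 312 / 26.3 = 11.863 DD/day.
T = T_base + 11.863 = 9.2 + 11.863 = 21.063 ≈ 21.1 °C.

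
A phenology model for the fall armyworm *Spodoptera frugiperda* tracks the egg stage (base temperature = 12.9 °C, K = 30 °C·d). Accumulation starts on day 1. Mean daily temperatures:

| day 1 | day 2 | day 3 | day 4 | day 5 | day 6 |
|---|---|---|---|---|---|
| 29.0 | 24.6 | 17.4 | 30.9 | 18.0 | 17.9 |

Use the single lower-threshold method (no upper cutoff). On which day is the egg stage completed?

day 3

Daily DD above 12.9 °C: 16.1, 11.7, 4.5, 18.0, 5.1, 5.0.
Cumulative: 16.1, 27.8, 32.3, 50.3, 55.4, 60.4.
The total first reaches 30 DD on day 3.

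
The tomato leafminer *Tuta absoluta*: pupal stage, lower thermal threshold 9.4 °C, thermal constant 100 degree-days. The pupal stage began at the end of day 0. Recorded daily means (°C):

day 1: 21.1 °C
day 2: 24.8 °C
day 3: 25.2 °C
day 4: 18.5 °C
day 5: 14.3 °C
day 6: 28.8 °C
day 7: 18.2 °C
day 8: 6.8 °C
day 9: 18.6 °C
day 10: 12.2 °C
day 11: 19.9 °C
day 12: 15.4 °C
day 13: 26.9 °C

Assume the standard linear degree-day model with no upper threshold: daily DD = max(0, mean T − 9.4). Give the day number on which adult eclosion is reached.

day 11

Daily DD above 9.4 °C: 11.7, 15.4, 15.8, 9.1, 4.9, 19.4, 8.8, 0.0, 9.2, 2.8, 10.5, 6.0, 17.5.
Cumulative: 11.7, 27.1, 42.9, 52.0, 56.9, 76.3, 85.1, 85.1, 94.3, 97.1, 107.6, 113.6, 131.1.
The total first reaches 100 DD on day 11.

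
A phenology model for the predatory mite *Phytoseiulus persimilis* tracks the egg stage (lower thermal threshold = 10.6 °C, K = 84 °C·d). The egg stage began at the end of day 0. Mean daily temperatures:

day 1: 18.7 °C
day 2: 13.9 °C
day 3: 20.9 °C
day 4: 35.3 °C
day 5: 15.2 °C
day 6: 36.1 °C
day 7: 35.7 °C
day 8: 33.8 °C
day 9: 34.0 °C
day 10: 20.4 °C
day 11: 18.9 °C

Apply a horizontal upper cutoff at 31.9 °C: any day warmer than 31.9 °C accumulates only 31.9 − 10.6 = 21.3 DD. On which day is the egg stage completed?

Daily DD above 10.6 °C (capped at 21.3): 8.1, 3.3, 10.3, 21.3, 4.6, 21.3, 21.3, 21.3, 21.3, 9.8, 8.3.
Cumulative: 8.1, 11.4, 21.7, 43.0, 47.6, 68.9, 90.2, 111.5, 132.8, 142.6, 150.9.
The total first reaches 84 DD on day 7.

day 7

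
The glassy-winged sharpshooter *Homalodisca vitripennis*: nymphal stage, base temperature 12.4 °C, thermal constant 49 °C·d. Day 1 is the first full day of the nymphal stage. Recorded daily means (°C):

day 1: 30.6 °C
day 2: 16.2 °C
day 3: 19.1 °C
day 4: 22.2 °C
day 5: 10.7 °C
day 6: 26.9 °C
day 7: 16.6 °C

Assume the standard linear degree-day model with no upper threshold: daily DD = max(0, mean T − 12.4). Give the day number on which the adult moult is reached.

Daily DD above 12.4 °C: 18.2, 3.8, 6.7, 9.8, 0.0, 14.5, 4.2.
Cumulative: 18.2, 22.0, 28.7, 38.5, 38.5, 53.0, 57.2.
The total first reaches 49 DD on day 6.

day 6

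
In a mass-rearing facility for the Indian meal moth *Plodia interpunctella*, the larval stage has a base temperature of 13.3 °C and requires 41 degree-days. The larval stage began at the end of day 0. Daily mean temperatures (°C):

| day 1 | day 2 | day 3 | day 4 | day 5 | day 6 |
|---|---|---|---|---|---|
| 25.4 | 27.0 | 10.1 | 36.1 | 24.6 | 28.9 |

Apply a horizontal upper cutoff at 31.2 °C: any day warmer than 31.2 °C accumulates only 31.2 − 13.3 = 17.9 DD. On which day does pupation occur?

Daily DD above 13.3 °C (capped at 17.9): 12.1, 13.7, 0.0, 17.9, 11.3, 15.6.
Cumulative: 12.1, 25.8, 25.8, 43.7, 55.0, 70.6.
The total first reaches 41 DD on day 4.

day 4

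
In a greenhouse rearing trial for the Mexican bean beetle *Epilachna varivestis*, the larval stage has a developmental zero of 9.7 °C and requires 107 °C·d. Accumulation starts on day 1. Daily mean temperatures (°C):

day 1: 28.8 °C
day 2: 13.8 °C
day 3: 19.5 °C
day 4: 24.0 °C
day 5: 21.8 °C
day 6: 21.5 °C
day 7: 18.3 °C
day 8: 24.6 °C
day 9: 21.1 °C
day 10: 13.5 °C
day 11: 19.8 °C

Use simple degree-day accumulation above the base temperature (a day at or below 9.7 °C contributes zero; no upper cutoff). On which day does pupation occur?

Daily DD above 9.7 °C: 19.1, 4.1, 9.8, 14.3, 12.1, 11.8, 8.6, 14.9, 11.4, 3.8, 10.1.
Cumulative: 19.1, 23.2, 33.0, 47.3, 59.4, 71.2, 79.8, 94.7, 106.1, 109.9, 120.0.
The total first reaches 107 DD on day 10.

day 10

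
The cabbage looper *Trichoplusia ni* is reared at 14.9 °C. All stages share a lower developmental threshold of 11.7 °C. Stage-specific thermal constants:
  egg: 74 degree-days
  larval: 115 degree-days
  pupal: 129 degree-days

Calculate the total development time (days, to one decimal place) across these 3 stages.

Daily accumulation at 14.9 °C = 14.9 − 11.7 = 3.2 DD/day.
Total K = 74 + 115 + 129 = 318 DD.
Total duration = 318 / 3.2 = 99.375 ≈ 99.4 days.

99.4 days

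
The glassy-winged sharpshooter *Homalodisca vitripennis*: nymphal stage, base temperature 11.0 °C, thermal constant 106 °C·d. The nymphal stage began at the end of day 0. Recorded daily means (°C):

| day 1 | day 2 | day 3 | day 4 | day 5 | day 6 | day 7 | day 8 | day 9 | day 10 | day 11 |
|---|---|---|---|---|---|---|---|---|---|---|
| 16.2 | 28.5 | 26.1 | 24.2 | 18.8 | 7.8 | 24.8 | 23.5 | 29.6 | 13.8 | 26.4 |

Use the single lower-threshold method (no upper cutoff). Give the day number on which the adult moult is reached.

day 10

Daily DD above 11.0 °C: 5.2, 17.5, 15.1, 13.2, 7.8, 0.0, 13.8, 12.5, 18.6, 2.8, 15.4.
Cumulative: 5.2, 22.7, 37.8, 51.0, 58.8, 58.8, 72.6, 85.1, 103.7, 106.5, 121.9.
The total first reaches 106 DD on day 10.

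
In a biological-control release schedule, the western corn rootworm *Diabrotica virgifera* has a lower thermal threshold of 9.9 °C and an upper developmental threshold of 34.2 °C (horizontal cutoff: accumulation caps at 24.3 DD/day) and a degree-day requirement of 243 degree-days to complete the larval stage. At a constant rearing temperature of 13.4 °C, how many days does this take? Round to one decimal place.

69.4 days

Daily accumulation = 13.4 − 9.9 = 3.5 DD/day.
Duration = 243 / 3.5 = 69.429 ≈ 69.4 days.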